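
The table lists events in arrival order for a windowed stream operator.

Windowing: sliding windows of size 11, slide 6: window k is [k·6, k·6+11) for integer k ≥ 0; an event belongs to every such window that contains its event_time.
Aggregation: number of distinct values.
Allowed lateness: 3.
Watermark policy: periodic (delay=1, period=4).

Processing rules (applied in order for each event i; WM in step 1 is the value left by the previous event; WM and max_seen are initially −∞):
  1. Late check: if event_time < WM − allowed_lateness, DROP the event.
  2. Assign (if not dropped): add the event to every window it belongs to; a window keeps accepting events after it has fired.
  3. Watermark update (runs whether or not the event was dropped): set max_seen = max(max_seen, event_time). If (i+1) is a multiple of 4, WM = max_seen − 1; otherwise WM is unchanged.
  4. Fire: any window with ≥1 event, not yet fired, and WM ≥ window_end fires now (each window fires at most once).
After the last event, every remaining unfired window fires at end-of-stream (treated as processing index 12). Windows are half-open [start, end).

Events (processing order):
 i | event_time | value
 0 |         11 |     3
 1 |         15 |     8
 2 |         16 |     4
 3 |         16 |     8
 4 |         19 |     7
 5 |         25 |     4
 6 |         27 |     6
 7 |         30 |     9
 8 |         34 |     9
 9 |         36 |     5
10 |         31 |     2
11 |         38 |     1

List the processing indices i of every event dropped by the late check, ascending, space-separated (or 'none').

none

i=0 t=11 v=3: → [6,17); WM=−∞
i=1 t=15 v=8: → [12,23),[6,17); WM=−∞
i=2 t=16 v=4: → [12,23),[6,17); WM=−∞
i=3 t=16 v=8: → [12,23),[6,17); WM=15
i=4 t=19 v=7: → [18,29),[12,23); WM=15
i=5 t=25 v=4: → [24,35),[18,29); WM=15
i=6 t=27 v=6: → [24,35),[18,29); WM=15
i=7 t=30 v=9: → [30,41),[24,35); WM=29; [6,17) fires=3 [12,23) fires=3 [18,29) fires=3
i=8 t=34 v=9: → [30,41),[24,35); WM=29
i=9 t=36 v=5: → [36,47),[30,41); WM=29
i=10 t=31 v=2: → [30,41),[24,35); WM=29
i=11 t=38 v=1: → [36,47),[30,41); WM=37; [24,35) fires=4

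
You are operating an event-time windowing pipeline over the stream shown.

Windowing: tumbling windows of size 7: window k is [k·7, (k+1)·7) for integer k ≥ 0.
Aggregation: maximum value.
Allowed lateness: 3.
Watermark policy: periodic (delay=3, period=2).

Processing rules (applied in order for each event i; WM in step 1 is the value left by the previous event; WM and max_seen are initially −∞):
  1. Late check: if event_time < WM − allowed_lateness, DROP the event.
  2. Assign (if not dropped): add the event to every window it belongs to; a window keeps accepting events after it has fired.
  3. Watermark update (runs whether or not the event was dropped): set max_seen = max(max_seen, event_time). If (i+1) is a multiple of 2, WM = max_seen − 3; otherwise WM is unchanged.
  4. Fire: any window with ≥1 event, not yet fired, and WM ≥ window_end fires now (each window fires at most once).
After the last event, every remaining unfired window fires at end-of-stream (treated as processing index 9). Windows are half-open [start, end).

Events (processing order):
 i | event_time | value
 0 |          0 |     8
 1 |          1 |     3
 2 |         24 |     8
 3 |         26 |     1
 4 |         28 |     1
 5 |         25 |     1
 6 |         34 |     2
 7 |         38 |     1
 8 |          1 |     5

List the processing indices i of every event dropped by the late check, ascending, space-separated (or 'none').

i=0 t=0 v=8: → [0,7); WM=−∞
i=1 t=1 v=3: → [0,7); WM=-2
i=2 t=24 v=8: → [21,28); WM=-2
i=3 t=26 v=1: → [21,28); WM=23; [0,7) fires=8
i=4 t=28 v=1: → [28,35); WM=23
i=5 t=25 v=1: → [21,28); WM=25
i=6 t=34 v=2: → [28,35); WM=25
i=7 t=38 v=1: → [35,42); WM=35; [21,28) fires=8 [28,35) fires=2
i=8 t=1 v=5: DROP (t<35-3); WM=35

8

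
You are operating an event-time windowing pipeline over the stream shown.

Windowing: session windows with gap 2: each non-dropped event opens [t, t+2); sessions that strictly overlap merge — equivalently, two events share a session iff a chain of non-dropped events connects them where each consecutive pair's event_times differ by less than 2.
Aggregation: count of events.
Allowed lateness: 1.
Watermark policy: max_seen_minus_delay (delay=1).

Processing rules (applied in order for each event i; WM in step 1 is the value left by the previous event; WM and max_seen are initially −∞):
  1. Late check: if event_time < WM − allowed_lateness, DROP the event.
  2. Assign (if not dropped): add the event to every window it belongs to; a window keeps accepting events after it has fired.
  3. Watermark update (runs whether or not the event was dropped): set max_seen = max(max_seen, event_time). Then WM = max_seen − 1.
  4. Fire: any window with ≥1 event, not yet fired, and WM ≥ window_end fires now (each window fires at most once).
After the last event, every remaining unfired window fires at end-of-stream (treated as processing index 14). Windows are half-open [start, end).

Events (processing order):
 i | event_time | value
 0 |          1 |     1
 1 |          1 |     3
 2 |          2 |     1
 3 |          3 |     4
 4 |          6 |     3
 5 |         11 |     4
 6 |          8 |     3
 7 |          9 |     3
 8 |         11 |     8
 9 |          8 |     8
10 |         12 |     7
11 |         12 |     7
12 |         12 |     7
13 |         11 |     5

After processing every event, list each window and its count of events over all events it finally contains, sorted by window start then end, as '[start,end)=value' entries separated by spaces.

i=0 t=1 v=1: → [1,3); WM=0
i=1 t=1 v=3: → [1,3); WM=0
i=2 t=2 v=1: → [1,4); WM=1
i=3 t=3 v=4: → [1,5); WM=2
i=4 t=6 v=3: → [6,8); WM=5
i=5 t=11 v=4: → [11,13); WM=10
i=6 t=8 v=3: DROP (t<10-1); WM=10
i=7 t=9 v=3: → [9,11); WM=10
i=8 t=11 v=8: → [11,13); WM=10
i=9 t=8 v=8: DROP (t<10-1); WM=10
i=10 t=12 v=7: → [11,14); WM=11
i=11 t=12 v=7: → [11,14); WM=11
i=12 t=12 v=7: → [11,14); WM=11
i=13 t=11 v=5: → [11,14); WM=11

[1,5)=4 [6,8)=1 [9,11)=1 [11,14)=6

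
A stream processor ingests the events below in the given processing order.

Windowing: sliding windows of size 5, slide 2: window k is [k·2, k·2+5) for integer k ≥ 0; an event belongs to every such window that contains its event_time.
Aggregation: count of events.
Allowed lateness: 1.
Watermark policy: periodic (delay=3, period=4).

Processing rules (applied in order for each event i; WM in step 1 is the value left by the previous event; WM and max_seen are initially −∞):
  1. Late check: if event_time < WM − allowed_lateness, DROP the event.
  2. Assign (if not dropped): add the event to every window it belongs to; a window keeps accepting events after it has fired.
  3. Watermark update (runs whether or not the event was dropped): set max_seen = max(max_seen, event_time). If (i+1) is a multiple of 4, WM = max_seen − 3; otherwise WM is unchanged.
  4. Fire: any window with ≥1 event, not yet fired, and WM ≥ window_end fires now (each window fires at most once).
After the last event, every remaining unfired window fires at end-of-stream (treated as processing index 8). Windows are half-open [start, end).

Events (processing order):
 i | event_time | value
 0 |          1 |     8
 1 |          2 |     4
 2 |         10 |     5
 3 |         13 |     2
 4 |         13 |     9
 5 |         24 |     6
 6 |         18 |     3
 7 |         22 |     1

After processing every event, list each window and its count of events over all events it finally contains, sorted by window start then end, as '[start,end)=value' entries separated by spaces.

i=0 t=1 v=8: → [0,5); WM=−∞
i=1 t=2 v=4: → [2,7),[0,5); WM=−∞
i=2 t=10 v=5: → [10,15),[8,13),[6,11); WM=−∞
i=3 t=13 v=2: → [12,17),[10,15); WM=10; [0,5) fires=2 [2,7) fires=1
i=4 t=13 v=9: → [12,17),[10,15); WM=10
i=5 t=24 v=6: → [24,29),[22,27),[20,25); WM=10
i=6 t=18 v=3: → [18,23),[16,21),[14,19); WM=10
i=7 t=22 v=1: → [22,27),[20,25),[18,23); WM=21; [6,11) fires=1 [8,13) fires=1 [10,15) fires=3 [12,17) fires=2 [14,19) fires=1 [16,21) fires=1

[0,5)=2 [2,7)=1 [6,11)=1 [8,13)=1 [10,15)=3 [12,17)=2 [14,19)=1 [16,21)=1 [18,23)=2 [20,25)=2 [22,27)=2 [24,29)=1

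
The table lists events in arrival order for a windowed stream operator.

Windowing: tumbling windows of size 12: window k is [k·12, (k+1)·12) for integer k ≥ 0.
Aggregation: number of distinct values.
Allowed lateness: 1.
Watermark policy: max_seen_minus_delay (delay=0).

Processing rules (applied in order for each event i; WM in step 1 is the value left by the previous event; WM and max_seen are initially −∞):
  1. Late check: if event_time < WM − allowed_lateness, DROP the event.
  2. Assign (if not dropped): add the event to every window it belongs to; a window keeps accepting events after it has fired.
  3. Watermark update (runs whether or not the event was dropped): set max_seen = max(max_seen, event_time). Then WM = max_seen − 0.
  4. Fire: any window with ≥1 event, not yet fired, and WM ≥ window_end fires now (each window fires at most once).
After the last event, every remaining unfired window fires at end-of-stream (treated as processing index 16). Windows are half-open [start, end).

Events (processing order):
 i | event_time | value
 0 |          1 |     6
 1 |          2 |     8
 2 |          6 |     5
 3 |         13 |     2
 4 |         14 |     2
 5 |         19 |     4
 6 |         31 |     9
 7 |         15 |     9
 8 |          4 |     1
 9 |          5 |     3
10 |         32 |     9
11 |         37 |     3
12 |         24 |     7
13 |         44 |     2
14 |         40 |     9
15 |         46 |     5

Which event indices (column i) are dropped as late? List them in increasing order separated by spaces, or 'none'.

7 8 9 12 14

i=0 t=1 v=6: → [0,12); WM=1
i=1 t=2 v=8: → [0,12); WM=2
i=2 t=6 v=5: → [0,12); WM=6
i=3 t=13 v=2: → [12,24); WM=13; [0,12) fires=3
i=4 t=14 v=2: → [12,24); WM=14
i=5 t=19 v=4: → [12,24); WM=19
i=6 t=31 v=9: → [24,36); WM=31; [12,24) fires=2
i=7 t=15 v=9: DROP (t<31-1); WM=31
i=8 t=4 v=1: DROP (t<31-1); WM=31
i=9 t=5 v=3: DROP (t<31-1); WM=31
i=10 t=32 v=9: → [24,36); WM=32
i=11 t=37 v=3: → [36,48); WM=37; [24,36) fires=1
i=12 t=24 v=7: DROP (t<37-1); WM=37
i=13 t=44 v=2: → [36,48); WM=44
i=14 t=40 v=9: DROP (t<44-1); WM=44
i=15 t=46 v=5: → [36,48); WM=46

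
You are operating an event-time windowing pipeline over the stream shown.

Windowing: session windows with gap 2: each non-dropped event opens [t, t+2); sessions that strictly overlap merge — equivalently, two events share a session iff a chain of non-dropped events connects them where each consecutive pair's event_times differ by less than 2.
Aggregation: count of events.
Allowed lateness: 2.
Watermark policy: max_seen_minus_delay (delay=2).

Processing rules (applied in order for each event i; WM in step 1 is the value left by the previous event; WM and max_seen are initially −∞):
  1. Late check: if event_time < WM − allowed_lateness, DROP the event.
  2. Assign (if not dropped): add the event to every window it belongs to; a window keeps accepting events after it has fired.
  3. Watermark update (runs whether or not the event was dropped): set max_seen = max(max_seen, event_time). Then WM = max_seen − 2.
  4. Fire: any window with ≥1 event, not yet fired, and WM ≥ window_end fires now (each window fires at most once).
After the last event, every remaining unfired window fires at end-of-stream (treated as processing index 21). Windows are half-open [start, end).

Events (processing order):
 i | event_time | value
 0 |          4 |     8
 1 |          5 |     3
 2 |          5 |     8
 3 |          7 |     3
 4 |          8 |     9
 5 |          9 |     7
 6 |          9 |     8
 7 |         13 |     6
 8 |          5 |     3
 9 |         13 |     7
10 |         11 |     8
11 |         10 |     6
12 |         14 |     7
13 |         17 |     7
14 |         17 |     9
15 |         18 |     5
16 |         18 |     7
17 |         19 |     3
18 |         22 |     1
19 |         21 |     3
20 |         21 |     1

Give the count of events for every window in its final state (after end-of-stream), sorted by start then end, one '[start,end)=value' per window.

i=0 t=4 v=8: → [4,6); WM=2
i=1 t=5 v=3: → [4,7); WM=3
i=2 t=5 v=8: → [4,7); WM=3
i=3 t=7 v=3: → [7,9); WM=5
i=4 t=8 v=9: → [7,10); WM=6
i=5 t=9 v=7: → [7,11); WM=7
i=6 t=9 v=8: → [7,11); WM=7
i=7 t=13 v=6: → [13,15); WM=11
i=8 t=5 v=3: DROP (t<11-2); WM=11
i=9 t=13 v=7: → [13,15); WM=11
i=10 t=11 v=8: → [11,13); WM=11
i=11 t=10 v=6: → [7,13); WM=11
i=12 t=14 v=7: → [13,16); WM=12
i=13 t=17 v=7: → [17,19); WM=15
i=14 t=17 v=9: → [17,19); WM=15
i=15 t=18 v=5: → [17,20); WM=16
i=16 t=18 v=7: → [17,20); WM=16
i=17 t=19 v=3: → [17,21); WM=17
i=18 t=22 v=1: → [22,24); WM=20
i=19 t=21 v=3: → [21,24); WM=20
i=20 t=21 v=1: → [21,24); WM=20

[4,7)=3 [7,13)=6 [13,16)=3 [17,21)=5 [21,24)=3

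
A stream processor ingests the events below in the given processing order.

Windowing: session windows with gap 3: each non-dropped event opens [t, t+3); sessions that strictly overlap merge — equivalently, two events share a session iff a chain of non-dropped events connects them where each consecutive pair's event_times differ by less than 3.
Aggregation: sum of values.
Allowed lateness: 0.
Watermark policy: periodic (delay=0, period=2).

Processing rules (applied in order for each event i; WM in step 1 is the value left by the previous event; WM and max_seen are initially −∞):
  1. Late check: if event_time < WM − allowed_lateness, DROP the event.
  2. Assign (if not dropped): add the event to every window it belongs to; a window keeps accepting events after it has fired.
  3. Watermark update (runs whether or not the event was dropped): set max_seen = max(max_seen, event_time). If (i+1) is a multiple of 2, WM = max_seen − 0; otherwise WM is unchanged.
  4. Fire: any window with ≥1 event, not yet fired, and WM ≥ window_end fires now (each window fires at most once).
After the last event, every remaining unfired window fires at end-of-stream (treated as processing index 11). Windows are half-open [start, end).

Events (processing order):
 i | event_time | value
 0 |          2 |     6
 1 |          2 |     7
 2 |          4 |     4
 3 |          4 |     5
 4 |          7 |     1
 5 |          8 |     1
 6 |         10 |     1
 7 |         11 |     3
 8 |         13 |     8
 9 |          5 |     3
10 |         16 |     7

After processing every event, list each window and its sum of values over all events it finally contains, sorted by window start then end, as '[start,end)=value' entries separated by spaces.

i=0 t=2 v=6: → [2,5); WM=−∞
i=1 t=2 v=7: → [2,5); WM=2
i=2 t=4 v=4: → [2,7); WM=2
i=3 t=4 v=5: → [2,7); WM=4
i=4 t=7 v=1: → [7,10); WM=4
i=5 t=8 v=1: → [7,11); WM=8
i=6 t=10 v=1: → [7,13); WM=8
i=7 t=11 v=3: → [7,14); WM=11
i=8 t=13 v=8: → [7,16); WM=11
i=9 t=5 v=3: DROP (t<11-0); WM=13
i=10 t=16 v=7: → [16,19); WM=13

[2,7)=22 [7,16)=14 [16,19)=7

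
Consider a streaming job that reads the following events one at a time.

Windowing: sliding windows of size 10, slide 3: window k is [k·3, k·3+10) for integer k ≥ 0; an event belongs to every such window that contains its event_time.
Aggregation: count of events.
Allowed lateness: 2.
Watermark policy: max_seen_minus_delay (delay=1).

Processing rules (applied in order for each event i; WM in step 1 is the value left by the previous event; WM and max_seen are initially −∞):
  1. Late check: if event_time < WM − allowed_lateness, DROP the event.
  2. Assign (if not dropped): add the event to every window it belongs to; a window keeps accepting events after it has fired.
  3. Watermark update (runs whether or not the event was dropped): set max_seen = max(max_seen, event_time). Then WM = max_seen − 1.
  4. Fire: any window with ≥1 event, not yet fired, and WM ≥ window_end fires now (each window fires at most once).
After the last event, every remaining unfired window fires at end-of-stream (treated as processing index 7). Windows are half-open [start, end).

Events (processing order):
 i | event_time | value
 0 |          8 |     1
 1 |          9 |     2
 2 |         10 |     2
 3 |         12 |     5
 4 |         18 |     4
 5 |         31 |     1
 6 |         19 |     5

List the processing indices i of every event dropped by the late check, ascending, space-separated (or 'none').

6

i=0 t=8 v=1: → [6,16),[3,13),[0,10); WM=7
i=1 t=9 v=2: → [9,19),[6,16),[3,13),[0,10); WM=8
i=2 t=10 v=2: → [9,19),[6,16),[3,13); WM=9
i=3 t=12 v=5: → [12,22),[9,19),[6,16),[3,13); WM=11; [0,10) fires=2
i=4 t=18 v=4: → [18,28),[15,25),[12,22),[9,19); WM=17; [3,13) fires=4 [6,16) fires=4
i=5 t=31 v=1: → [30,40),[27,37),[24,34); WM=30; [9,19) fires=4 [12,22) fires=2 [15,25) fires=1 [18,28) fires=1
i=6 t=19 v=5: DROP (t<30-2); WM=30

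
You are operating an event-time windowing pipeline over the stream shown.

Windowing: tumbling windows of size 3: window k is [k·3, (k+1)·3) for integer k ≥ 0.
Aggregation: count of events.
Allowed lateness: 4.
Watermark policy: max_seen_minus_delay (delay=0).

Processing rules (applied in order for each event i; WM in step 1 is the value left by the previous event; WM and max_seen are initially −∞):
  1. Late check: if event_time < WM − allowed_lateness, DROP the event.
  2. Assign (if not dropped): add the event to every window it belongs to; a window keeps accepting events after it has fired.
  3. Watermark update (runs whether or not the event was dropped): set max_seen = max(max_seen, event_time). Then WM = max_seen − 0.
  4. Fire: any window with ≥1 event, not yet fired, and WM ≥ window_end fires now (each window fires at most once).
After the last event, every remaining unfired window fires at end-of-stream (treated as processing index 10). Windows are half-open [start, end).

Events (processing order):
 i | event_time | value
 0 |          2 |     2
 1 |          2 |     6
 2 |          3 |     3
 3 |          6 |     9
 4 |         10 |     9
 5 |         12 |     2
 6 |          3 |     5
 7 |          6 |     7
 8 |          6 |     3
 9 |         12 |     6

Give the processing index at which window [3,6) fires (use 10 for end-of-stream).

3

i=0 t=2 v=2: → [0,3); WM=2
i=1 t=2 v=6: → [0,3); WM=2
i=2 t=3 v=3: → [3,6); WM=3; [0,3) fires=2
i=3 t=6 v=9: → [6,9); WM=6; [3,6) fires=1
i=4 t=10 v=9: → [9,12); WM=10; [6,9) fires=1
i=5 t=12 v=2: → [12,15); WM=12; [9,12) fires=1
i=6 t=3 v=5: DROP (t<12-4); WM=12
i=7 t=6 v=7: DROP (t<12-4); WM=12
i=8 t=6 v=3: DROP (t<12-4); WM=12
i=9 t=12 v=6: → [12,15); WM=12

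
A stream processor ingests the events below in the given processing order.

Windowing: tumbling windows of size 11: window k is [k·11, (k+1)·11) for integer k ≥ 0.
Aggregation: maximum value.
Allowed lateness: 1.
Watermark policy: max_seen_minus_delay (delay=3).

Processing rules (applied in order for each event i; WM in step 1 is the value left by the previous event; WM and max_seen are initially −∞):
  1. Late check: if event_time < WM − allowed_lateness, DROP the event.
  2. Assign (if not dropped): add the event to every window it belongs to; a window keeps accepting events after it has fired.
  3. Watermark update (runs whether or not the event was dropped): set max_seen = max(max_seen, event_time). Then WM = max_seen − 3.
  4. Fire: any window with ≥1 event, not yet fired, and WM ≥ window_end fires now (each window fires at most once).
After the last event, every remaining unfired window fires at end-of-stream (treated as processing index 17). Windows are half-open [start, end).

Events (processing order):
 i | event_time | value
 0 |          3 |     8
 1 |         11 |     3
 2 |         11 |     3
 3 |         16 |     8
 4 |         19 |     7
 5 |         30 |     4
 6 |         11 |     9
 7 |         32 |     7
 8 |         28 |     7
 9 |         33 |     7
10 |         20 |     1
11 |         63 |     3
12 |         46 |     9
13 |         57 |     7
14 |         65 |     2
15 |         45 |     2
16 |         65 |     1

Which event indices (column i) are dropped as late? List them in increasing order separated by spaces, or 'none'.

i=0 t=3 v=8: → [0,11); WM=0
i=1 t=11 v=3: → [11,22); WM=8
i=2 t=11 v=3: → [11,22); WM=8
i=3 t=16 v=8: → [11,22); WM=13; [0,11) fires=8
i=4 t=19 v=7: → [11,22); WM=16
i=5 t=30 v=4: → [22,33); WM=27; [11,22) fires=8
i=6 t=11 v=9: DROP (t<27-1); WM=27
i=7 t=32 v=7: → [22,33); WM=29
i=8 t=28 v=7: → [22,33); WM=29
i=9 t=33 v=7: → [33,44); WM=30
i=10 t=20 v=1: DROP (t<30-1); WM=30
i=11 t=63 v=3: → [55,66); WM=60; [22,33) fires=7 [33,44) fires=7
i=12 t=46 v=9: DROP (t<60-1); WM=60
i=13 t=57 v=7: DROP (t<60-1); WM=60
i=14 t=65 v=2: → [55,66); WM=62
i=15 t=45 v=2: DROP (t<62-1); WM=62
i=16 t=65 v=1: → [55,66); WM=62

6 10 12 13 15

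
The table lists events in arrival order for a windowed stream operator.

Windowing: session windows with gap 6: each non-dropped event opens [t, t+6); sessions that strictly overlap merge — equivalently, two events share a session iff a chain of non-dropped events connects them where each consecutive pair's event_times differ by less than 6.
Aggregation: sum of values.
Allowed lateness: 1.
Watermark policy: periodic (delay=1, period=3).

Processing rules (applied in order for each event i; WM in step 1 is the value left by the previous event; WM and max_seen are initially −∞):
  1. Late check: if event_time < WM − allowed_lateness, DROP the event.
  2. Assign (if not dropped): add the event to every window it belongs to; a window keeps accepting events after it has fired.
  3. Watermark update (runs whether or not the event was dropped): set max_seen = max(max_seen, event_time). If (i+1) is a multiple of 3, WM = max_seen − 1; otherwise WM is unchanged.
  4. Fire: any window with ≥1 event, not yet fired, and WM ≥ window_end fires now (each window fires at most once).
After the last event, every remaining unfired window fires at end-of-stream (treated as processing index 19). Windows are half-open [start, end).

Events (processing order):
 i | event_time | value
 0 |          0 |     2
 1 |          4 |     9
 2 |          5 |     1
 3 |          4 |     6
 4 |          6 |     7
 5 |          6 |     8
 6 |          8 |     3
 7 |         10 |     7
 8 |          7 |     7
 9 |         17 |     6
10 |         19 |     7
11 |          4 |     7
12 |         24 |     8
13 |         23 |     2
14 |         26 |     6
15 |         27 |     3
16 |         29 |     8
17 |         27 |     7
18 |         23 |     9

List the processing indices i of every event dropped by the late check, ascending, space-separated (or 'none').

i=0 t=0 v=2: → [0,6); WM=−∞
i=1 t=4 v=9: → [0,10); WM=−∞
i=2 t=5 v=1: → [0,11); WM=4
i=3 t=4 v=6: → [0,11); WM=4
i=4 t=6 v=7: → [0,12); WM=4
i=5 t=6 v=8: → [0,12); WM=5
i=6 t=8 v=3: → [0,14); WM=5
i=7 t=10 v=7: → [0,16); WM=5
i=8 t=7 v=7: → [0,16); WM=9
i=9 t=17 v=6: → [17,23); WM=9
i=10 t=19 v=7: → [17,25); WM=9
i=11 t=4 v=7: DROP (t<9-1); WM=18
i=12 t=24 v=8: → [17,30); WM=18
i=13 t=23 v=2: → [17,30); WM=18
i=14 t=26 v=6: → [17,32); WM=25
i=15 t=27 v=3: → [17,33); WM=25
i=16 t=29 v=8: → [17,35); WM=25
i=17 t=27 v=7: → [17,35); WM=28
i=18 t=23 v=9: DROP (t<28-1); WM=28

11 18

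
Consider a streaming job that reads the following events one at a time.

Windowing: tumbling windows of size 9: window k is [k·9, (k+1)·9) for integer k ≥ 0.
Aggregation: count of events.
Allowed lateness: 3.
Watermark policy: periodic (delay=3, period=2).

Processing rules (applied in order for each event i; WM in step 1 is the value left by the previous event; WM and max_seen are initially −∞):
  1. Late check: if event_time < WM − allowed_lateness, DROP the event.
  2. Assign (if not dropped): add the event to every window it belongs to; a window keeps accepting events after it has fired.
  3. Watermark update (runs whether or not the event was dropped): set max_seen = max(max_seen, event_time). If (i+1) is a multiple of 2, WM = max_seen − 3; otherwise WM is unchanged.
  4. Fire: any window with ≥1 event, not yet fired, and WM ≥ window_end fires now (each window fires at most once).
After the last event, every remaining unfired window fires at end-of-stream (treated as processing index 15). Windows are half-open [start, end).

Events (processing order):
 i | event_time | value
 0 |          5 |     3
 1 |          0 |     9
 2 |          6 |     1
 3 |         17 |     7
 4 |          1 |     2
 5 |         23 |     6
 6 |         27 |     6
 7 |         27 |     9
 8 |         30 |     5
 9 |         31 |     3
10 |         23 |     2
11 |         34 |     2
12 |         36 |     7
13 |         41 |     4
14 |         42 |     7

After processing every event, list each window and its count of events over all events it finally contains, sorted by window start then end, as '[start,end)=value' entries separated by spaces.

i=0 t=5 v=3: → [0,9); WM=−∞
i=1 t=0 v=9: → [0,9); WM=2
i=2 t=6 v=1: → [0,9); WM=2
i=3 t=17 v=7: → [9,18); WM=14; [0,9) fires=3
i=4 t=1 v=2: DROP (t<14-3); WM=14
i=5 t=23 v=6: → [18,27); WM=20; [9,18) fires=1
i=6 t=27 v=6: → [27,36); WM=20
i=7 t=27 v=9: → [27,36); WM=24
i=8 t=30 v=5: → [27,36); WM=24
i=9 t=31 v=3: → [27,36); WM=28; [18,27) fires=1
i=10 t=23 v=2: DROP (t<28-3); WM=28
i=11 t=34 v=2: → [27,36); WM=31
i=12 t=36 v=7: → [36,45); WM=31
i=13 t=41 v=4: → [36,45); WM=38; [27,36) fires=5
i=14 t=42 v=7: → [36,45); WM=38

[0,9)=3 [9,18)=1 [18,27)=1 [27,36)=5 [36,45)=3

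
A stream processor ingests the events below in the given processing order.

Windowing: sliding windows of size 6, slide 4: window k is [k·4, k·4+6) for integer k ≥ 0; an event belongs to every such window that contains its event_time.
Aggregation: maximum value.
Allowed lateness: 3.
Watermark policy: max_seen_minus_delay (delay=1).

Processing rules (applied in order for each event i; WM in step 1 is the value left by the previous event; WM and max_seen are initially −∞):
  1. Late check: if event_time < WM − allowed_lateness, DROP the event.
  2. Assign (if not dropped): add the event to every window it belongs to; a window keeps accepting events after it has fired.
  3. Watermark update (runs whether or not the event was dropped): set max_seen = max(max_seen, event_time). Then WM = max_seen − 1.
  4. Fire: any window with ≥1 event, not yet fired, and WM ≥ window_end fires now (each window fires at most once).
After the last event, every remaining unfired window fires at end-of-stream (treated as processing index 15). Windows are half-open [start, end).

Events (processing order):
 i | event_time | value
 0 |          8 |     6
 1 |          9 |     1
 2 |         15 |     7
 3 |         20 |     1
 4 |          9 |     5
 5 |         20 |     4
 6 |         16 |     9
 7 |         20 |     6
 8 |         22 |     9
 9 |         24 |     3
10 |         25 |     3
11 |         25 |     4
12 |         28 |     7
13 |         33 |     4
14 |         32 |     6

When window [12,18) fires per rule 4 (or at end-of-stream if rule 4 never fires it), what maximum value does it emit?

i=0 t=8 v=6: → [8,14),[4,10); WM=7
i=1 t=9 v=1: → [8,14),[4,10); WM=8
i=2 t=15 v=7: → [12,18); WM=14; [4,10) fires=6 [8,14) fires=6
i=3 t=20 v=1: → [20,26),[16,22); WM=19; [12,18) fires=7
i=4 t=9 v=5: DROP (t<19-3); WM=19
i=5 t=20 v=4: → [20,26),[16,22); WM=19
i=6 t=16 v=9: → [16,22),[12,18); WM=19
i=7 t=20 v=6: → [20,26),[16,22); WM=19
i=8 t=22 v=9: → [20,26); WM=21
i=9 t=24 v=3: → [24,30),[20,26); WM=23; [16,22) fires=9
i=10 t=25 v=3: → [24,30),[20,26); WM=24
i=11 t=25 v=4: → [24,30),[20,26); WM=24
i=12 t=28 v=7: → [28,34),[24,30); WM=27; [20,26) fires=9
i=13 t=33 v=4: → [32,38),[28,34); WM=32; [24,30) fires=7
i=14 t=32 v=6: → [32,38),[28,34); WM=32

7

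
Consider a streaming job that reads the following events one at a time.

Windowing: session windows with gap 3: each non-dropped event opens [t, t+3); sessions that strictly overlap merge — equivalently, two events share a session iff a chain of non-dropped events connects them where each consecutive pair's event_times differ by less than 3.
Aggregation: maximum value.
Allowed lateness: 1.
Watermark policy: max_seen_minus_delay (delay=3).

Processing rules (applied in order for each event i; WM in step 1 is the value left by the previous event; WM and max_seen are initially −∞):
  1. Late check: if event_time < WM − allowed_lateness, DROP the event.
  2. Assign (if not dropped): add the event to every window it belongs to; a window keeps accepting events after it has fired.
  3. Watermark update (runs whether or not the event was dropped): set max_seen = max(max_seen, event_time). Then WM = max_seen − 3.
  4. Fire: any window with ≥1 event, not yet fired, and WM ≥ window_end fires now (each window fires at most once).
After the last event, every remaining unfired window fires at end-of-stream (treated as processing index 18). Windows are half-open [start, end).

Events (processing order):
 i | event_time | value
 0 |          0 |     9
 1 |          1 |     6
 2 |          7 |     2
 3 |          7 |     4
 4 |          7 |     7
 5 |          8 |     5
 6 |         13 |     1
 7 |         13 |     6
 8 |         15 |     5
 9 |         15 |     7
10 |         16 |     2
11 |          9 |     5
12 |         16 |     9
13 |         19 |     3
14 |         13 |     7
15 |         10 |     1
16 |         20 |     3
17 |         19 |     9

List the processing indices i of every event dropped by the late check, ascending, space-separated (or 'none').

i=0 t=0 v=9: → [0,3); WM=-3
i=1 t=1 v=6: → [0,4); WM=-2
i=2 t=7 v=2: → [7,10); WM=4
i=3 t=7 v=4: → [7,10); WM=4
i=4 t=7 v=7: → [7,10); WM=4
i=5 t=8 v=5: → [7,11); WM=5
i=6 t=13 v=1: → [13,16); WM=10
i=7 t=13 v=6: → [13,16); WM=10
i=8 t=15 v=5: → [13,18); WM=12
i=9 t=15 v=7: → [13,18); WM=12
i=10 t=16 v=2: → [13,19); WM=13
i=11 t=9 v=5: DROP (t<13-1); WM=13
i=12 t=16 v=9: → [13,19); WM=13
i=13 t=19 v=3: → [19,22); WM=16
i=14 t=13 v=7: DROP (t<16-1); WM=16
i=15 t=10 v=1: DROP (t<16-1); WM=16
i=16 t=20 v=3: → [19,23); WM=17
i=17 t=19 v=9: → [19,23); WM=17

11 14 15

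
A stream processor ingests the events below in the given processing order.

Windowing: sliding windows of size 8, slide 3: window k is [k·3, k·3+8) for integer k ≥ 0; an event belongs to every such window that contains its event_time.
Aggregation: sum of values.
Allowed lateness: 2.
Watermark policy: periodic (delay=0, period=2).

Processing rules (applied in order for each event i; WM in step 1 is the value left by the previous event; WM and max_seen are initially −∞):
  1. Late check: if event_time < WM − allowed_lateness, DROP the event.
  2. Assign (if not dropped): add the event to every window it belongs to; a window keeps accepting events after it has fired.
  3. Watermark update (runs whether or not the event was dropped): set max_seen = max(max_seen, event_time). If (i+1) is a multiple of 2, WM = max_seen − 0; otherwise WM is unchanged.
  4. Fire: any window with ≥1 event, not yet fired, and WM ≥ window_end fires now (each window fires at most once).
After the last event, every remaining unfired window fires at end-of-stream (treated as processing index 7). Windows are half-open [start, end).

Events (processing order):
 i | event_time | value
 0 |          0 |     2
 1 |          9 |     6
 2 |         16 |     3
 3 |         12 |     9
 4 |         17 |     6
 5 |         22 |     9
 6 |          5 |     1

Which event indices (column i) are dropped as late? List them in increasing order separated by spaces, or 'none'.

6

i=0 t=0 v=2: → [0,8); WM=−∞
i=1 t=9 v=6: → [9,17),[6,14),[3,11); WM=9; [0,8) fires=2
i=2 t=16 v=3: → [15,23),[12,20),[9,17); WM=9
i=3 t=12 v=9: → [12,20),[9,17),[6,14); WM=16; [3,11) fires=6 [6,14) fires=15
i=4 t=17 v=6: → [15,23),[12,20); WM=16
i=5 t=22 v=9: → [21,29),[18,26),[15,23); WM=22; [9,17) fires=18 [12,20) fires=18
i=6 t=5 v=1: DROP (t<22-2); WM=22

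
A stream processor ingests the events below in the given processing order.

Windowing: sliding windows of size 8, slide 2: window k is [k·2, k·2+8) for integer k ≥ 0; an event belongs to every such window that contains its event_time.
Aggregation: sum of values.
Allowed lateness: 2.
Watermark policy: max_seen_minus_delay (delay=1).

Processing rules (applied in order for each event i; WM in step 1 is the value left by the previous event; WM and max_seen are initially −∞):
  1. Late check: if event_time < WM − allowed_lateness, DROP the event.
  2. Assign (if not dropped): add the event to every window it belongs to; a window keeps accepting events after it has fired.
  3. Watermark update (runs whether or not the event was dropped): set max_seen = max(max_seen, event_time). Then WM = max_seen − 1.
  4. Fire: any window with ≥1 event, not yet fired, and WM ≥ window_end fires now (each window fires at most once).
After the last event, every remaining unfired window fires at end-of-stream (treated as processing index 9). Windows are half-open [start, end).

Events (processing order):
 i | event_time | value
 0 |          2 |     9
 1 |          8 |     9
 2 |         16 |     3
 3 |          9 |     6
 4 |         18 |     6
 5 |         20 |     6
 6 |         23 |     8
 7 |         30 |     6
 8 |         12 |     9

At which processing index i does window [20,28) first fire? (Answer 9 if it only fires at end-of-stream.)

7

i=0 t=2 v=9: → [2,10),[0,8); WM=1
i=1 t=8 v=9: → [8,16),[6,14),[4,12),[2,10); WM=7
i=2 t=16 v=3: → [16,24),[14,22),[12,20),[10,18); WM=15; [0,8) fires=9 [2,10) fires=18 [4,12) fires=9 [6,14) fires=9
i=3 t=9 v=6: DROP (t<15-2); WM=15
i=4 t=18 v=6: → [18,26),[16,24),[14,22),[12,20); WM=17; [8,16) fires=9
i=5 t=20 v=6: → [20,28),[18,26),[16,24),[14,22); WM=19; [10,18) fires=3
i=6 t=23 v=8: → [22,30),[20,28),[18,26),[16,24); WM=22; [12,20) fires=9 [14,22) fires=15
i=7 t=30 v=6: → [30,38),[28,36),[26,34),[24,32); WM=29; [16,24) fires=23 [18,26) fires=20 [20,28) fires=14
i=8 t=12 v=9: DROP (t<29-2); WM=29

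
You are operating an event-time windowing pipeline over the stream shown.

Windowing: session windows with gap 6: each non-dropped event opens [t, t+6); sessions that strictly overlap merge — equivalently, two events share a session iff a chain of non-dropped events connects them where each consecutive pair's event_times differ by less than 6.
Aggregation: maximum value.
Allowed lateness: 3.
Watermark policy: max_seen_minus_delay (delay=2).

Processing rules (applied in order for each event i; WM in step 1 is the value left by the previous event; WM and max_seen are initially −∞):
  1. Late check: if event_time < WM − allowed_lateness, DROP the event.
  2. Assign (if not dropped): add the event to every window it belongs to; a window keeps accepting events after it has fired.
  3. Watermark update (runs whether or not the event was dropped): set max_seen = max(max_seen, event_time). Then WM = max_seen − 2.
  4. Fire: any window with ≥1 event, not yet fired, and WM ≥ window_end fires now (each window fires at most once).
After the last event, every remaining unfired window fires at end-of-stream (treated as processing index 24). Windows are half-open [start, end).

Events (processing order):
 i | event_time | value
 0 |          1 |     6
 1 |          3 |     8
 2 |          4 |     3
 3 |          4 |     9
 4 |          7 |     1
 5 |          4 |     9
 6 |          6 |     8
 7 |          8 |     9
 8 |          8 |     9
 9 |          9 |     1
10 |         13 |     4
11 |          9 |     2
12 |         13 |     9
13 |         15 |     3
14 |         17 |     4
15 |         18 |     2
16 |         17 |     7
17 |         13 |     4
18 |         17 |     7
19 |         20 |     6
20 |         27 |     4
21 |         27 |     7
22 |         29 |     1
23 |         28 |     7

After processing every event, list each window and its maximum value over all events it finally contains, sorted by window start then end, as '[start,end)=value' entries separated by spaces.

[1,26)=9 [27,35)=7

i=0 t=1 v=6: → [1,7); WM=-1
i=1 t=3 v=8: → [1,9); WM=1
i=2 t=4 v=3: → [1,10); WM=2
i=3 t=4 v=9: → [1,10); WM=2
i=4 t=7 v=1: → [1,13); WM=5
i=5 t=4 v=9: → [1,13); WM=5
i=6 t=6 v=8: → [1,13); WM=5
i=7 t=8 v=9: → [1,14); WM=6
i=8 t=8 v=9: → [1,14); WM=6
i=9 t=9 v=1: → [1,15); WM=7
i=10 t=13 v=4: → [1,19); WM=11
i=11 t=9 v=2: → [1,19); WM=11
i=12 t=13 v=9: → [1,19); WM=11
i=13 t=15 v=3: → [1,21); WM=13
i=14 t=17 v=4: → [1,23); WM=15
i=15 t=18 v=2: → [1,24); WM=16
i=16 t=17 v=7: → [1,24); WM=16
i=17 t=13 v=4: → [1,24); WM=16
i=18 t=17 v=7: → [1,24); WM=16
i=19 t=20 v=6: → [1,26); WM=18
i=20 t=27 v=4: → [27,33); WM=25
i=21 t=27 v=7: → [27,33); WM=25
i=22 t=29 v=1: → [27,35); WM=27
i=23 t=28 v=7: → [27,35); WM=27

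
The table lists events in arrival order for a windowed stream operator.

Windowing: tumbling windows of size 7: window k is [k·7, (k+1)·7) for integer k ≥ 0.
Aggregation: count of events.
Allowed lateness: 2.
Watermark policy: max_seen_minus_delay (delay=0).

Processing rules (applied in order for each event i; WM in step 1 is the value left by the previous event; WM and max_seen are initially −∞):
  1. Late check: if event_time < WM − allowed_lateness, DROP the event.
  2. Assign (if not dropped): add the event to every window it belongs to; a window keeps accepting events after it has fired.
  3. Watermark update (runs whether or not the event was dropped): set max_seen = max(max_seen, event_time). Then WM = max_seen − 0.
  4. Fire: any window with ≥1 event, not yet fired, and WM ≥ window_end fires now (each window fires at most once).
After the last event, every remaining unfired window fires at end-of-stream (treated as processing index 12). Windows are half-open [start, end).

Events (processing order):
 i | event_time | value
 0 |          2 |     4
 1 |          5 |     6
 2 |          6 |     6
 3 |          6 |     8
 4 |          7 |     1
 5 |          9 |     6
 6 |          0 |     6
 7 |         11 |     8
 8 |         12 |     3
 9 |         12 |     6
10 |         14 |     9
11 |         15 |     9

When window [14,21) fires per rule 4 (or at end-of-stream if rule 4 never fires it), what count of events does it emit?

2

i=0 t=2 v=4: → [0,7); WM=2
i=1 t=5 v=6: → [0,7); WM=5
i=2 t=6 v=6: → [0,7); WM=6
i=3 t=6 v=8: → [0,7); WM=6
i=4 t=7 v=1: → [7,14); WM=7; [0,7) fires=4
i=5 t=9 v=6: → [7,14); WM=9
i=6 t=0 v=6: DROP (t<9-2); WM=9
i=7 t=11 v=8: → [7,14); WM=11
i=8 t=12 v=3: → [7,14); WM=12
i=9 t=12 v=6: → [7,14); WM=12
i=10 t=14 v=9: → [14,21); WM=14; [7,14) fires=5
i=11 t=15 v=9: → [14,21); WM=15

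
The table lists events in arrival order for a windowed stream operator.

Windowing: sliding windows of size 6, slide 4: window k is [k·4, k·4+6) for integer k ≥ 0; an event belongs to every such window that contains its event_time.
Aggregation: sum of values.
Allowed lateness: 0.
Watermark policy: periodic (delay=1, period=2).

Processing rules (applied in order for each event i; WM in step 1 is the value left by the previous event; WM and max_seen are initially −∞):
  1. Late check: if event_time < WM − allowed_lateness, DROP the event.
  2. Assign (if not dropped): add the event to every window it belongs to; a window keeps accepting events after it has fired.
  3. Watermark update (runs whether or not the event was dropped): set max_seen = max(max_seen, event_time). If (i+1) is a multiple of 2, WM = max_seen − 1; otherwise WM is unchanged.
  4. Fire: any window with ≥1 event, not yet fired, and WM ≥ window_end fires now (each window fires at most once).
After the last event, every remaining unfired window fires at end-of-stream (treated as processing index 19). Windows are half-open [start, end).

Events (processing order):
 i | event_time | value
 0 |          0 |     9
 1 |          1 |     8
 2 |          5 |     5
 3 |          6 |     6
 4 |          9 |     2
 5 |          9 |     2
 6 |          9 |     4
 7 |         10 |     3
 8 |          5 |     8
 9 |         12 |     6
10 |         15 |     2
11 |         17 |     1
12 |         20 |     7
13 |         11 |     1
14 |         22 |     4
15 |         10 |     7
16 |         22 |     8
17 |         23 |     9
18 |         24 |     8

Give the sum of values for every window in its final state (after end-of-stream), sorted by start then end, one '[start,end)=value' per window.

i=0 t=0 v=9: → [0,6); WM=−∞
i=1 t=1 v=8: → [0,6); WM=0
i=2 t=5 v=5: → [4,10),[0,6); WM=0
i=3 t=6 v=6: → [4,10); WM=5
i=4 t=9 v=2: → [8,14),[4,10); WM=5
i=5 t=9 v=2: → [8,14),[4,10); WM=8; [0,6) fires=22
i=6 t=9 v=4: → [8,14),[4,10); WM=8
i=7 t=10 v=3: → [8,14); WM=9
i=8 t=5 v=8: DROP (t<9-0); WM=9
i=9 t=12 v=6: → [12,18),[8,14); WM=11; [4,10) fires=19
i=10 t=15 v=2: → [12,18); WM=11
i=11 t=17 v=1: → [16,22),[12,18); WM=16; [8,14) fires=17
i=12 t=20 v=7: → [20,26),[16,22); WM=16
i=13 t=11 v=1: DROP (t<16-0); WM=19; [12,18) fires=9
i=14 t=22 v=4: → [20,26); WM=19
i=15 t=10 v=7: DROP (t<19-0); WM=21
i=16 t=22 v=8: → [20,26); WM=21
i=17 t=23 v=9: → [20,26); WM=22; [16,22) fires=8
i=18 t=24 v=8: → [24,30),[20,26); WM=22

[0,6)=22 [4,10)=19 [8,14)=17 [12,18)=9 [16,22)=8 [20,26)=36 [24,30)=8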